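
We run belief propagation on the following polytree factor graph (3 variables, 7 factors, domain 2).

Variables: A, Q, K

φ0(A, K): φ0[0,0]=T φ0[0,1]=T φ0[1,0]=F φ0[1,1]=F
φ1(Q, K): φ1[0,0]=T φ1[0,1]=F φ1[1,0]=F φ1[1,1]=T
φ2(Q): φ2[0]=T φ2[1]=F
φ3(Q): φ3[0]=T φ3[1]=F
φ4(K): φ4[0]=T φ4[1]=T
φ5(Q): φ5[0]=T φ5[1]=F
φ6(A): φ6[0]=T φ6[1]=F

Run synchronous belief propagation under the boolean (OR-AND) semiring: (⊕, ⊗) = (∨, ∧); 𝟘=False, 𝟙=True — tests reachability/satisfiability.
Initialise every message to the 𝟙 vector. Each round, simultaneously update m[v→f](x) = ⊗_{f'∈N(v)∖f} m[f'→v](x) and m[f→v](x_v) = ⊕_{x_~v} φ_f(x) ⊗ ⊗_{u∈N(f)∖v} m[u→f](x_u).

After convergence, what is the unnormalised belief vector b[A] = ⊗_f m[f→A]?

init: all messages = 𝟙 over 2 values
r1 m[φ0→A] = [T, F]
r1 m[φ0→K] = [T, T]
r1 m[φ1→Q] = [T, T]
r1 m[φ1→K] = [T, T]
r1 m[φ2→Q] = [T, F]
r1 m[φ3→Q] = [T, F]
r1 m[φ4→K] = [T, T]
r1 m[φ5→Q] = [T, F]
r1 m[φ6→A] = [T, F]
r1 m[A→φ0] = [T, T]
r1 m[A→φ6] = [T, T]
r1 m[Q→φ1] = [T, T]
r1 m[Q→φ2] = [T, T]
r1 m[Q→φ3] = [T, T]
r1 m[Q→φ5] = [T, T]
r1 m[K→φ0] = [T, T]
r1 m[K→φ1] = [T, T]
r1 m[K→φ4] = [T, T]
r2 m[φ0→A] = [T, F]
r2 m[φ0→K] = [T, T]
r2 m[φ1→Q] = [T, T]
r2 m[φ1→K] = [T, T]
r2 m[φ2→Q] = [T, F]
r2 m[φ3→Q] = [T, F]
r2 m[φ4→K] = [T, T]
r2 m[φ5→Q] = [T, F]
r2 m[φ6→A] = [T, F]
r2 m[A→φ0] = [T, F]
r2 m[A→φ6] = [T, F]
r2 m[Q→φ1] = [T, F]
r2 m[Q→φ2] = [T, F]
r2 m[Q→φ3] = [T, F]
r2 m[Q→φ5] = [T, F]
r2 m[K→φ0] = [T, T]
r2 m[K→φ1] = [T, T]
r2 m[K→φ4] = [T, T]
r3 m[φ0→A] = [T, F]
r3 m[φ0→K] = [T, T]
r3 m[φ1→Q] = [T, T]
r3 m[φ1→K] = [T, F]
r3 m[φ2→Q] = [T, F]
r3 m[φ3→Q] = [T, F]
r3 m[φ4→K] = [T, T]
r3 m[φ5→Q] = [T, F]
r3 m[φ6→A] = [T, F]
r3 m[A→φ0] = [T, F]
r3 m[A→φ6] = [T, F]
r3 m[Q→φ1] = [T, F]
r3 m[Q→φ2] = [T, F]
r3 m[Q→φ3] = [T, F]
r3 m[Q→φ5] = [T, F]
r3 m[K→φ0] = [T, T]
r3 m[K→φ1] = [T, T]
r3 m[K→φ4] = [T, T]
r4 m[φ0→A] = [T, F]
r4 m[φ0→K] = [T, T]
r4 m[φ1→Q] = [T, T]
r4 m[φ1→K] = [T, F]
r4 m[φ2→Q] = [T, F]
r4 m[φ3→Q] = [T, F]
r4 m[φ4→K] = [T, T]
r4 m[φ5→Q] = [T, F]
r4 m[φ6→A] = [T, F]
r4 m[A→φ0] = [T, F]
r4 m[A→φ6] = [T, F]
r4 m[Q→φ1] = [T, F]
r4 m[Q→φ2] = [T, F]
r4 m[Q→φ3] = [T, F]
r4 m[Q→φ5] = [T, F]
r4 m[K→φ0] = [T, F]
r4 m[K→φ1] = [T, T]
r4 m[K→φ4] = [T, F]
r5 m[φ0→A] = [T, F]
r5 m[φ0→K] = [T, T]
r5 m[φ1→Q] = [T, T]
r5 m[φ1→K] = [T, F]
r5 m[φ2→Q] = [T, F]
r5 m[φ3→Q] = [T, F]
r5 m[φ4→K] = [T, T]
r5 m[φ5→Q] = [T, F]
r5 m[φ6→A] = [T, F]
r5 m[A→φ0] = [T, F]
r5 m[A→φ6] = [T, F]
r5 m[Q→φ1] = [T, F]
r5 m[Q→φ2] = [T, F]
r5 m[Q→φ3] = [T, F]
r5 m[Q→φ5] = [T, F]
r5 m[K→φ0] = [T, F]
r5 m[K→φ1] = [T, T]
r5 m[K→φ4] = [T, F]
fixed point reached at round 5
b[A] = ⊗ incoming = [T, F]

b[A] = [T, F]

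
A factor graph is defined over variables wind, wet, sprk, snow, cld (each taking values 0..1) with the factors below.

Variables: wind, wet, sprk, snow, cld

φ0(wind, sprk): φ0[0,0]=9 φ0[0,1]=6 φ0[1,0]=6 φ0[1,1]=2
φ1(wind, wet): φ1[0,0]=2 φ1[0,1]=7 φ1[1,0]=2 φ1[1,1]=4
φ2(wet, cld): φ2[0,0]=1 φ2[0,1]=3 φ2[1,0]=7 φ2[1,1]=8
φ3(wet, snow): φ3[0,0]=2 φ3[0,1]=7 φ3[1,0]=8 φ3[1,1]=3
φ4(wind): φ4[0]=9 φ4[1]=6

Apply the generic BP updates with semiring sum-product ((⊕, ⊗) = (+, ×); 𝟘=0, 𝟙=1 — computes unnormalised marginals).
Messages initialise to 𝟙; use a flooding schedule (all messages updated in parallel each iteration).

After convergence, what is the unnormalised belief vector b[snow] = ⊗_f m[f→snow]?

b[snow] = [139368, 61413]

init: all messages = 𝟙 over 2 values
r1 m[φ0→wind] = [15, 8]
r1 m[φ0→sprk] = [15, 8]
r1 m[φ1→wind] = [9, 6]
r1 m[φ1→wet] = [4, 11]
r1 m[φ2→wet] = [4, 15]
r1 m[φ2→cld] = [8, 11]
r1 m[φ3→wet] = [9, 11]
r1 m[φ3→snow] = [10, 10]
r1 m[φ4→wind] = [9, 6]
r1 m[wind→φ0] = [1, 1]
r1 m[wind→φ1] = [1, 1]
r1 m[wind→φ4] = [1, 1]
r1 m[wet→φ1] = [1, 1]
r1 m[wet→φ2] = [1, 1]
r1 m[wet→φ3] = [1, 1]
r1 m[sprk→φ0] = [1, 1]
r1 m[snow→φ3] = [1, 1]
r1 m[cld→φ2] = [1, 1]
r2 m[φ0→wind] = [15, 8]
r2 m[φ0→sprk] = [15, 8]
r2 m[φ1→wind] = [9, 6]
r2 m[φ1→wet] = [4, 11]
r2 m[φ2→wet] = [4, 15]
r2 m[φ2→cld] = [8, 11]
r2 m[φ3→wet] = [9, 11]
r2 m[φ3→snow] = [10, 10]
r2 m[φ4→wind] = [9, 6]
r2 m[wind→φ0] = [81, 36]
r2 m[wind→φ1] = [135, 48]
r2 m[wind→φ4] = [135, 48]
r2 m[wet→φ1] = [36, 165]
r2 m[wet→φ2] = [36, 121]
r2 m[wet→φ3] = [16, 165]
r2 m[sprk→φ0] = [1, 1]
r2 m[snow→φ3] = [1, 1]
r2 m[cld→φ2] = [1, 1]
r3 m[φ0→wind] = [15, 8]
r3 m[φ0→sprk] = [945, 558]
r3 m[φ1→wind] = [1227, 732]
r3 m[φ1→wet] = [366, 1137]
r3 m[φ2→wet] = [4, 15]
r3 m[φ2→cld] = [883, 1076]
r3 m[φ3→wet] = [9, 11]
r3 m[φ3→snow] = [1352, 607]
r3 m[φ4→wind] = [9, 6]
r3 m[wind→φ0] = [81, 36]
r3 m[wind→φ1] = [135, 48]
r3 m[wind→φ4] = [135, 48]
r3 m[wet→φ1] = [36, 165]
r3 m[wet→φ2] = [36, 121]
r3 m[wet→φ3] = [16, 165]
r3 m[sprk→φ0] = [1, 1]
r3 m[snow→φ3] = [1, 1]
r3 m[cld→φ2] = [1, 1]
r4 m[φ0→wind] = [15, 8]
r4 m[φ0→sprk] = [945, 558]
r4 m[φ1→wind] = [1227, 732]
r4 m[φ1→wet] = [366, 1137]
r4 m[φ2→wet] = [4, 15]
r4 m[φ2→cld] = [883, 1076]
r4 m[φ3→wet] = [9, 11]
r4 m[φ3→snow] = [1352, 607]
r4 m[φ4→wind] = [9, 6]
r4 m[wind→φ0] = [11043, 4392]
r4 m[wind→φ1] = [135, 48]
r4 m[wind→φ4] = [18405, 5856]
r4 m[wet→φ1] = [36, 165]
r4 m[wet→φ2] = [3294, 12507]
r4 m[wet→φ3] = [1464, 17055]
r4 m[sprk→φ0] = [1, 1]
r4 m[snow→φ3] = [1, 1]
r4 m[cld→φ2] = [1, 1]
r5 m[φ0→wind] = [15, 8]
r5 m[φ0→sprk] = [125739, 75042]
r5 m[φ1→wind] = [1227, 732]
r5 m[φ1→wet] = [366, 1137]
r5 m[φ2→wet] = [4, 15]
r5 m[φ2→cld] = [90843, 109938]
r5 m[φ3→wet] = [9, 11]
r5 m[φ3→snow] = [139368, 61413]
r5 m[φ4→wind] = [9, 6]
r5 m[wind→φ0] = [11043, 4392]
r5 m[wind→φ1] = [135, 48]
r5 m[wind→φ4] = [18405, 5856]
r5 m[wet→φ1] = [36, 165]
r5 m[wet→φ2] = [3294, 12507]
r5 m[wet→φ3] = [1464, 17055]
r5 m[sprk→φ0] = [1, 1]
r5 m[snow→φ3] = [1, 1]
r5 m[cld→φ2] = [1, 1]
r6 m[φ0→wind] = [15, 8]
r6 m[φ0→sprk] = [125739, 75042]
r6 m[φ1→wind] = [1227, 732]
r6 m[φ1→wet] = [366, 1137]
r6 m[φ2→wet] = [4, 15]
r6 m[φ2→cld] = [90843, 109938]
r6 m[φ3→wet] = [9, 11]
r6 m[φ3→snow] = [139368, 61413]
r6 m[φ4→wind] = [9, 6]
r6 m[wind→φ0] = [11043, 4392]
r6 m[wind→φ1] = [135, 48]
r6 m[wind→φ4] = [18405, 5856]
r6 m[wet→φ1] = [36, 165]
r6 m[wet→φ2] = [3294, 12507]
r6 m[wet→φ3] = [1464, 17055]
r6 m[sprk→φ0] = [1, 1]
r6 m[snow→φ3] = [1, 1]
r6 m[cld→φ2] = [1, 1]
fixed point reached at round 6
b[snow] = ⊗ incoming = [139368, 61413]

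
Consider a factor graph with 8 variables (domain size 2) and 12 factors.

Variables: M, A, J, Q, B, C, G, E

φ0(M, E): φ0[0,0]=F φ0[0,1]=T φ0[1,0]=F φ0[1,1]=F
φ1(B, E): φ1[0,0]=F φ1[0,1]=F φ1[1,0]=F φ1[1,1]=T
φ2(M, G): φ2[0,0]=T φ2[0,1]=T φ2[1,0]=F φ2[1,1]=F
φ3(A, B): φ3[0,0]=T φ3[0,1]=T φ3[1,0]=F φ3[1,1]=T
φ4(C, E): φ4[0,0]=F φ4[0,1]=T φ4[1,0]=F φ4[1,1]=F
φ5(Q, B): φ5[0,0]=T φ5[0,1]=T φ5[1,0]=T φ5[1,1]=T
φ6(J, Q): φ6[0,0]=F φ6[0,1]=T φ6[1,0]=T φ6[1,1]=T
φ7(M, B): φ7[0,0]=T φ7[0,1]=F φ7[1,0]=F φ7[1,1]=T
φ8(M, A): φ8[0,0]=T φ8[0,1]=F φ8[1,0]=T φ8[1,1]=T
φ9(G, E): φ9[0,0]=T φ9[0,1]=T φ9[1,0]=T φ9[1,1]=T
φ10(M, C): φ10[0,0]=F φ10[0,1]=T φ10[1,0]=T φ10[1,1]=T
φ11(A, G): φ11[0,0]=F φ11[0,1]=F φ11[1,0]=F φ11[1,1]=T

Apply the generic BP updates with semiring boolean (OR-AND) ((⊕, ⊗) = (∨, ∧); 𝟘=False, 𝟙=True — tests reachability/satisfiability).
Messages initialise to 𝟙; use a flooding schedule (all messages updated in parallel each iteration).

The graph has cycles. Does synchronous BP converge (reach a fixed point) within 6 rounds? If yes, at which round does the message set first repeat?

NOT CONVERGED within 6 rounds

init: all messages = 𝟙 over 2 values
r1 m[φ0→M] = [T, F]
r1 m[φ0→E] = [F, T]
r1 m[φ1→B] = [F, T]
r1 m[φ1→E] = [F, T]
r1 m[φ2→M] = [T, F]
r1 m[φ2→G] = [T, T]
r1 m[φ3→A] = [T, T]
r1 m[φ3→B] = [T, T]
r1 m[φ4→C] = [T, F]
r1 m[φ4→E] = [F, T]
r1 m[φ5→Q] = [T, T]
r1 m[φ5→B] = [T, T]
r1 m[φ6→J] = [T, T]
r1 m[φ6→Q] = [T, T]
r1 m[φ7→M] = [T, T]
r1 m[φ7→B] = [T, T]
r1 m[φ8→M] = [T, T]
r1 m[φ8→A] = [T, T]
r1 m[φ9→G] = [T, T]
r1 m[φ9→E] = [T, T]
r1 m[φ10→M] = [T, T]
r1 m[φ10→C] = [T, T]
r1 m[φ11→A] = [F, T]
r1 m[φ11→G] = [F, T]
r1 m[M→φ0] = [T, T]
r1 m[M→φ2] = [T, T]
r1 m[M→φ7] = [T, T]
r1 m[M→φ8] = [T, T]
r1 m[M→φ10] = [T, T]
r1 m[A→φ3] = [T, T]
r1 m[A→φ8] = [T, T]
r1 m[A→φ11] = [T, T]
r1 m[J→φ6] = [T, T]
r1 m[Q→φ5] = [T, T]
r1 m[Q→φ6] = [T, T]
r1 m[B→φ1] = [T, T]
r1 m[B→φ3] = [T, T]
r1 m[B→φ5] = [T, T]
r1 m[B→φ7] = [T, T]
r1 m[C→φ4] = [T, T]
r1 m[C→φ10] = [T, T]
r1 m[G→φ2] = [T, T]
r1 m[G→φ9] = [T, T]
r1 m[G→φ11] = [T, T]
r1 m[E→φ0] = [T, T]
r1 m[E→φ1] = [T, T]
r1 m[E→φ4] = [T, T]
r1 m[E→φ9] = [T, T]
r2 m[φ0→M] = [T, F]
r2 m[φ0→E] = [F, T]
r2 m[φ1→B] = [F, T]
r2 m[φ1→E] = [F, T]
r2 m[φ2→M] = [T, F]
r2 m[φ2→G] = [T, T]
r2 m[φ3→A] = [T, T]
r2 m[φ3→B] = [T, T]
r2 m[φ4→C] = [T, F]
r2 m[φ4→E] = [F, T]
r2 m[φ5→Q] = [T, T]
r2 m[φ5→B] = [T, T]
r2 m[φ6→J] = [T, T]
r2 m[φ6→Q] = [T, T]
r2 m[φ7→M] = [T, T]
r2 m[φ7→B] = [T, T]
r2 m[φ8→M] = [T, T]
r2 m[φ8→A] = [T, T]
r2 m[φ9→G] = [T, T]
r2 m[φ9→E] = [T, T]
r2 m[φ10→M] = [T, T]
r2 m[φ10→C] = [T, T]
r2 m[φ11→A] = [F, T]
r2 m[φ11→G] = [F, T]
r2 m[M→φ0] = [T, F]
r2 m[M→φ2] = [T, F]
r2 m[M→φ7] = [T, F]
r2 m[M→φ8] = [T, F]
r2 m[M→φ10] = [T, F]
r2 m[A→φ3] = [F, T]
r2 m[A→φ8] = [F, T]
r2 m[A→φ11] = [T, T]
r2 m[J→φ6] = [T, T]
r2 m[Q→φ5] = [T, T]
r2 m[Q→φ6] = [T, T]
r2 m[B→φ1] = [T, T]
r2 m[B→φ3] = [F, T]
r2 m[B→φ5] = [F, T]
r2 m[B→φ7] = [F, T]
r2 m[C→φ4] = [T, T]
r2 m[C→φ10] = [T, F]
r2 m[G→φ2] = [F, T]
r2 m[G→φ9] = [F, T]
r2 m[G→φ11] = [T, T]
r2 m[E→φ0] = [F, T]
r2 m[E→φ1] = [F, T]
r2 m[E→φ4] = [F, T]
r2 m[E→φ9] = [F, T]
r3 m[φ0→M] = [T, F]
r3 m[φ0→E] = [F, T]
r3 m[φ1→B] = [F, T]
r3 m[φ1→E] = [F, T]
r3 m[φ2→M] = [T, F]
r3 m[φ2→G] = [T, T]
r3 m[φ3→A] = [T, T]
r3 m[φ3→B] = [F, T]
r3 m[φ4→C] = [T, F]
r3 m[φ4→E] = [F, T]
r3 m[φ5→Q] = [T, T]
r3 m[φ5→B] = [T, T]
r3 m[φ6→J] = [T, T]
r3 m[φ6→Q] = [T, T]
r3 m[φ7→M] = [F, T]
r3 m[φ7→B] = [T, F]
r3 m[φ8→M] = [F, T]
r3 m[φ8→A] = [T, F]
r3 m[φ9→G] = [T, T]
r3 m[φ9→E] = [T, T]
r3 m[φ10→M] = [F, T]
r3 m[φ10→C] = [F, T]
r3 m[φ11→A] = [F, T]
r3 m[φ11→G] = [F, T]
r3 m[M→φ0] = [T, F]
r3 m[M→φ2] = [T, F]
r3 m[M→φ7] = [T, F]
r3 m[M→φ8] = [T, F]
r3 m[M→φ10] = [T, F]
r3 m[A→φ3] = [F, T]
r3 m[A→φ8] = [F, T]
r3 m[A→φ11] = [T, T]
r3 m[J→φ6] = [T, T]
r3 m[Q→φ5] = [T, T]
r3 m[Q→φ6] = [T, T]
r3 m[B→φ1] = [T, T]
r3 m[B→φ3] = [F, T]
r3 m[B→φ5] = [F, T]
r3 m[B→φ7] = [F, T]
r3 m[C→φ4] = [T, T]
r3 m[C→φ10] = [T, F]
r3 m[G→φ2] = [F, T]
r3 m[G→φ9] = [F, T]
r3 m[G→φ11] = [T, T]
r3 m[E→φ0] = [F, T]
r3 m[E→φ1] = [F, T]
r3 m[E→φ4] = [F, T]
r3 m[E→φ9] = [F, T]
r4 m[φ0→M] = [T, F]
r4 m[φ0→E] = [F, T]
r4 m[φ1→B] = [F, T]
r4 m[φ1→E] = [F, T]
r4 m[φ2→M] = [T, F]
r4 m[φ2→G] = [T, T]
r4 m[φ3→A] = [T, T]
r4 m[φ3→B] = [F, T]
r4 m[φ4→C] = [T, F]
r4 m[φ4→E] = [F, T]
r4 m[φ5→Q] = [T, T]
r4 m[φ5→B] = [T, T]
r4 m[φ6→J] = [T, T]
r4 m[φ6→Q] = [T, T]
r4 m[φ7→M] = [F, T]
r4 m[φ7→B] = [T, F]
r4 m[φ8→M] = [F, T]
r4 m[φ8→A] = [T, F]
r4 m[φ9→G] = [T, T]
r4 m[φ9→E] = [T, T]
r4 m[φ10→M] = [F, T]
r4 m[φ10→C] = [F, T]
r4 m[φ11→A] = [F, T]
r4 m[φ11→G] = [F, T]
r4 m[M→φ0] = [F, F]
r4 m[M→φ2] = [F, F]
r4 m[M→φ7] = [F, F]
r4 m[M→φ8] = [F, F]
r4 m[M→φ10] = [F, F]
r4 m[A→φ3] = [F, F]
r4 m[A→φ8] = [F, T]
r4 m[A→φ11] = [T, F]
r4 m[J→φ6] = [T, T]
r4 m[Q→φ5] = [T, T]
r4 m[Q→φ6] = [T, T]
r4 m[B→φ1] = [F, F]
r4 m[B→φ3] = [F, F]
r4 m[B→φ5] = [F, F]
r4 m[B→φ7] = [F, T]
r4 m[C→φ4] = [F, T]
r4 m[C→φ10] = [T, F]
r4 m[G→φ2] = [F, T]
r4 m[G→φ9] = [F, T]
r4 m[G→φ11] = [T, T]
r4 m[E→φ0] = [F, T]
r4 m[E→φ1] = [F, T]
r4 m[E→φ4] = [F, T]
r4 m[E→φ9] = [F, T]
r5 m[φ0→M] = [T, F]
r5 m[φ0→E] = [F, F]
r5 m[φ1→B] = [F, T]
r5 m[φ1→E] = [F, F]
r5 m[φ2→M] = [T, F]
r5 m[φ2→G] = [F, F]
r5 m[φ3→A] = [F, F]
r5 m[φ3→B] = [F, F]
r5 m[φ4→C] = [T, F]
r5 m[φ4→E] = [F, F]
r5 m[φ5→Q] = [F, F]
r5 m[φ5→B] = [T, T]
r5 m[φ6→J] = [T, T]
r5 m[φ6→Q] = [T, T]
r5 m[φ7→M] = [F, T]
r5 m[φ7→B] = [F, F]
r5 m[φ8→M] = [F, T]
r5 m[φ8→A] = [F, F]
r5 m[φ9→G] = [T, T]
r5 m[φ9→E] = [T, T]
r5 m[φ10→M] = [F, T]
r5 m[φ10→C] = [F, F]
r5 m[φ11→A] = [F, T]
r5 m[φ11→G] = [F, F]
r5 m[M→φ0] = [F, F]
r5 m[M→φ2] = [F, F]
r5 m[M→φ7] = [F, F]
r5 m[M→φ8] = [F, F]
r5 m[M→φ10] = [F, F]
r5 m[A→φ3] = [F, F]
r5 m[A→φ8] = [F, T]
r5 m[A→φ11] = [T, F]
r5 m[J→φ6] = [T, T]
r5 m[Q→φ5] = [T, T]
r5 m[Q→φ6] = [T, T]
r5 m[B→φ1] = [F, F]
r5 m[B→φ3] = [F, F]
r5 m[B→φ5] = [F, F]
r5 m[B→φ7] = [F, T]
r5 m[C→φ4] = [F, T]
r5 m[C→φ10] = [T, F]
r5 m[G→φ2] = [F, T]
r5 m[G→φ9] = [F, T]
r5 m[G→φ11] = [T, T]
r5 m[E→φ0] = [F, T]
r5 m[E→φ1] = [F, T]
r5 m[E→φ4] = [F, T]
r5 m[E→φ9] = [F, T]
r6 m[φ0→M] = [T, F]
r6 m[φ0→E] = [F, F]
r6 m[φ1→B] = [F, T]
r6 m[φ1→E] = [F, F]
r6 m[φ2→M] = [T, F]
r6 m[φ2→G] = [F, F]
r6 m[φ3→A] = [F, F]
r6 m[φ3→B] = [F, F]
r6 m[φ4→C] = [T, F]
r6 m[φ4→E] = [F, F]
r6 m[φ5→Q] = [F, F]
r6 m[φ5→B] = [T, T]
r6 m[φ6→J] = [T, T]
r6 m[φ6→Q] = [T, T]
r6 m[φ7→M] = [F, T]
r6 m[φ7→B] = [F, F]
r6 m[φ8→M] = [F, T]
r6 m[φ8→A] = [F, F]
r6 m[φ9→G] = [T, T]
r6 m[φ9→E] = [T, T]
r6 m[φ10→M] = [F, T]
r6 m[φ10→C] = [F, F]
r6 m[φ11→A] = [F, T]
r6 m[φ11→G] = [F, F]
r6 m[M→φ0] = [F, F]
r6 m[M→φ2] = [F, F]
r6 m[M→φ7] = [F, F]
r6 m[M→φ8] = [F, F]
r6 m[M→φ10] = [F, F]
r6 m[A→φ3] = [F, F]
r6 m[A→φ8] = [F, F]
r6 m[A→φ11] = [F, F]
r6 m[J→φ6] = [T, T]
r6 m[Q→φ5] = [T, T]
r6 m[Q→φ6] = [F, F]
r6 m[B→φ1] = [F, F]
r6 m[B→φ3] = [F, F]
r6 m[B→φ5] = [F, F]
r6 m[B→φ7] = [F, F]
r6 m[C→φ4] = [F, F]
r6 m[C→φ10] = [T, F]
r6 m[G→φ2] = [F, F]
r6 m[G→φ9] = [F, F]
r6 m[G→φ11] = [F, F]
r6 m[E→φ0] = [F, F]
r6 m[E→φ1] = [F, F]
r6 m[E→φ4] = [F, F]
r6 m[E→φ9] = [F, F]
no fixed point within 6 rounds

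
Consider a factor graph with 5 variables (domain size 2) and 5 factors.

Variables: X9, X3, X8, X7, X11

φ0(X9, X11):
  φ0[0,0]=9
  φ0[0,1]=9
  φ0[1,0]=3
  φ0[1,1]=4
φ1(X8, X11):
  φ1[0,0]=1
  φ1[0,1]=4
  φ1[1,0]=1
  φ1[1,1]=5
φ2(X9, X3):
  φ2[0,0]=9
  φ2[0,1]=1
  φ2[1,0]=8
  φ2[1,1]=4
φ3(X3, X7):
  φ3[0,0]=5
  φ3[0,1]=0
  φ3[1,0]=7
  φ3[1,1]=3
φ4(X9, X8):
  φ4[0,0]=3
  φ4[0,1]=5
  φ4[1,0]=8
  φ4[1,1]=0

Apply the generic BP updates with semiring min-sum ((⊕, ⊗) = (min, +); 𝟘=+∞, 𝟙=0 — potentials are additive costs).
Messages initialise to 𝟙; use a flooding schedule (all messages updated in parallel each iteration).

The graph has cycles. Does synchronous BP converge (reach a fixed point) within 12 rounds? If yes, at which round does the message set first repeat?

NOT CONVERGED within 12 rounds

init: all messages = 𝟙 over 2 values
r1 m[φ0→X9] = [9, 3]
r1 m[φ0→X11] = [3, 4]
r1 m[φ1→X8] = [1, 1]
r1 m[φ1→X11] = [1, 4]
r1 m[φ2→X9] = [1, 4]
r1 m[φ2→X3] = [8, 1]
r1 m[φ3→X3] = [0, 3]
r1 m[φ3→X7] = [5, 0]
r1 m[φ4→X9] = [3, 0]
r1 m[φ4→X8] = [3, 0]
r1 m[X9→φ0] = [0, 0]
r1 m[X9→φ2] = [0, 0]
r1 m[X9→φ4] = [0, 0]
r1 m[X3→φ2] = [0, 0]
r1 m[X3→φ3] = [0, 0]
r1 m[X8→φ1] = [0, 0]
r1 m[X8→φ4] = [0, 0]
r1 m[X7→φ3] = [0, 0]
r1 m[X11→φ0] = [0, 0]
r1 m[X11→φ1] = [0, 0]
r2 m[φ0→X9] = [9, 3]
r2 m[φ0→X11] = [3, 4]
r2 m[φ1→X8] = [1, 1]
r2 m[φ1→X11] = [1, 4]
r2 m[φ2→X9] = [1, 4]
r2 m[φ2→X3] = [8, 1]
r2 m[φ3→X3] = [0, 3]
r2 m[φ3→X7] = [5, 0]
r2 m[φ4→X9] = [3, 0]
r2 m[φ4→X8] = [3, 0]
r2 m[X9→φ0] = [4, 4]
r2 m[X9→φ2] = [12, 3]
r2 m[X9→φ4] = [10, 7]
r2 m[X3→φ2] = [0, 3]
r2 m[X3→φ3] = [8, 1]
r2 m[X8→φ1] = [3, 0]
r2 m[X8→φ4] = [1, 1]
r2 m[X7→φ3] = [0, 0]
r2 m[X11→φ0] = [1, 4]
r2 m[X11→φ1] = [3, 4]
r3 m[φ0→X9] = [10, 4]
r3 m[φ0→X11] = [7, 8]
r3 m[φ1→X8] = [4, 4]
r3 m[φ1→X11] = [1, 5]
r3 m[φ2→X9] = [4, 7]
r3 m[φ2→X3] = [11, 7]
r3 m[φ3→X3] = [0, 3]
r3 m[φ3→X7] = [8, 4]
r3 m[φ4→X9] = [4, 1]
r3 m[φ4→X8] = [13, 7]
r3 m[X9→φ0] = [4, 4]
r3 m[X9→φ2] = [12, 3]
r3 m[X9→φ4] = [10, 7]
r3 m[X3→φ2] = [0, 3]
r3 m[X3→φ3] = [8, 1]
r3 m[X8→φ1] = [3, 0]
r3 m[X8→φ4] = [1, 1]
r3 m[X7→φ3] = [0, 0]
r3 m[X11→φ0] = [1, 4]
r3 m[X11→φ1] = [3, 4]
r4 m[φ0→X9] = [10, 4]
r4 m[φ0→X11] = [7, 8]
r4 m[φ1→X8] = [4, 4]
r4 m[φ1→X11] = [1, 5]
r4 m[φ2→X9] = [4, 7]
r4 m[φ2→X3] = [11, 7]
r4 m[φ3→X3] = [0, 3]
r4 m[φ3→X7] = [8, 4]
r4 m[φ4→X9] = [4, 1]
r4 m[φ4→X8] = [13, 7]
r4 m[X9→φ0] = [8, 8]
r4 m[X9→φ2] = [14, 5]
r4 m[X9→φ4] = [14, 11]
r4 m[X3→φ2] = [0, 3]
r4 m[X3→φ3] = [11, 7]
r4 m[X8→φ1] = [13, 7]
r4 m[X8→φ4] = [4, 4]
r4 m[X7→φ3] = [0, 0]
r4 m[X11→φ0] = [1, 5]
r4 m[X11→φ1] = [7, 8]
r5 m[φ0→X9] = [10, 4]
r5 m[φ0→X11] = [11, 12]
r5 m[φ1→X8] = [8, 8]
r5 m[φ1→X11] = [8, 12]
r5 m[φ2→X9] = [4, 7]
r5 m[φ2→X3] = [13, 9]
r5 m[φ3→X3] = [0, 3]
r5 m[φ3→X7] = [14, 10]
r5 m[φ4→X9] = [7, 4]
r5 m[φ4→X8] = [17, 11]
r5 m[X9→φ0] = [8, 8]
r5 m[X9→φ2] = [14, 5]
r5 m[X9→φ4] = [14, 11]
r5 m[X3→φ2] = [0, 3]
r5 m[X3→φ3] = [11, 7]
r5 m[X8→φ1] = [13, 7]
r5 m[X8→φ4] = [4, 4]
r5 m[X7→φ3] = [0, 0]
r5 m[X11→φ0] = [1, 5]
r5 m[X11→φ1] = [7, 8]
r6 m[φ0→X9] = [10, 4]
r6 m[φ0→X11] = [11, 12]
r6 m[φ1→X8] = [8, 8]
r6 m[φ1→X11] = [8, 12]
r6 m[φ2→X9] = [4, 7]
r6 m[φ2→X3] = [13, 9]
r6 m[φ3→X3] = [0, 3]
r6 m[φ3→X7] = [14, 10]
r6 m[φ4→X9] = [7, 4]
r6 m[φ4→X8] = [17, 11]
r6 m[X9→φ0] = [11, 11]
r6 m[X9→φ2] = [17, 8]
r6 m[X9→φ4] = [14, 11]
r6 m[X3→φ2] = [0, 3]
r6 m[X3→φ3] = [13, 9]
r6 m[X8→φ1] = [17, 11]
r6 m[X8→φ4] = [8, 8]
r6 m[X7→φ3] = [0, 0]
r6 m[X11→φ0] = [8, 12]
r6 m[X11→φ1] = [11, 12]
r7 m[φ0→X9] = [17, 11]
r7 m[φ0→X11] = [14, 15]
r7 m[φ1→X8] = [12, 12]
r7 m[φ1→X11] = [12, 16]
r7 m[φ2→X9] = [4, 7]
r7 m[φ2→X3] = [16, 12]
r7 m[φ3→X3] = [0, 3]
r7 m[φ3→X7] = [16, 12]
r7 m[φ4→X9] = [11, 8]
r7 m[φ4→X8] = [17, 11]
r7 m[X9→φ0] = [11, 11]
r7 m[X9→φ2] = [17, 8]
r7 m[X9→φ4] = [14, 11]
r7 m[X3→φ2] = [0, 3]
r7 m[X3→φ3] = [13, 9]
r7 m[X8→φ1] = [17, 11]
r7 m[X8→φ4] = [8, 8]
r7 m[X7→φ3] = [0, 0]
r7 m[X11→φ0] = [8, 12]
r7 m[X11→φ1] = [11, 12]
r8 m[φ0→X9] = [17, 11]
r8 m[φ0→X11] = [14, 15]
r8 m[φ1→X8] = [12, 12]
r8 m[φ1→X11] = [12, 16]
r8 m[φ2→X9] = [4, 7]
r8 m[φ2→X3] = [16, 12]
r8 m[φ3→X3] = [0, 3]
r8 m[φ3→X7] = [16, 12]
r8 m[φ4→X9] = [11, 8]
r8 m[φ4→X8] = [17, 11]
r8 m[X9→φ0] = [15, 15]
r8 m[X9→φ2] = [28, 19]
r8 m[X9→φ4] = [21, 18]
r8 m[X3→φ2] = [0, 3]
r8 m[X3→φ3] = [16, 12]
r8 m[X8→φ1] = [17, 11]
r8 m[X8→φ4] = [12, 12]
r8 m[X7→φ3] = [0, 0]
r8 m[X11→φ0] = [12, 16]
r8 m[X11→φ1] = [14, 15]
r9 m[φ0→X9] = [21, 15]
r9 m[φ0→X11] = [18, 19]
r9 m[φ1→X8] = [15, 15]
r9 m[φ1→X11] = [12, 16]
r9 m[φ2→X9] = [4, 7]
r9 m[φ2→X3] = [27, 23]
r9 m[φ3→X3] = [0, 3]
r9 m[φ3→X7] = [19, 15]
r9 m[φ4→X9] = [15, 12]
r9 m[φ4→X8] = [24, 18]
r9 m[X9→φ0] = [15, 15]
r9 m[X9→φ2] = [28, 19]
r9 m[X9→φ4] = [21, 18]
r9 m[X3→φ2] = [0, 3]
r9 m[X3→φ3] = [16, 12]
r9 m[X8→φ1] = [17, 11]
r9 m[X8→φ4] = [12, 12]
r9 m[X7→φ3] = [0, 0]
r9 m[X11→φ0] = [12, 16]
r9 m[X11→φ1] = [14, 15]
r10 m[φ0→X9] = [21, 15]
r10 m[φ0→X11] = [18, 19]
r10 m[φ1→X8] = [15, 15]
r10 m[φ1→X11] = [12, 16]
r10 m[φ2→X9] = [4, 7]
r10 m[φ2→X3] = [27, 23]
r10 m[φ3→X3] = [0, 3]
r10 m[φ3→X7] = [19, 15]
r10 m[φ4→X9] = [15, 12]
r10 m[φ4→X8] = [24, 18]
r10 m[X9→φ0] = [19, 19]
r10 m[X9→φ2] = [36, 27]
r10 m[X9→φ4] = [25, 22]
r10 m[X3→φ2] = [0, 3]
r10 m[X3→φ3] = [27, 23]
r10 m[X8→φ1] = [24, 18]
r10 m[X8→φ4] = [15, 15]
r10 m[X7→φ3] = [0, 0]
r10 m[X11→φ0] = [12, 16]
r10 m[X11→φ1] = [18, 19]
r11 m[φ0→X9] = [21, 15]
r11 m[φ0→X11] = [22, 23]
r11 m[φ1→X8] = [19, 19]
r11 m[φ1→X11] = [19, 23]
r11 m[φ2→X9] = [4, 7]
r11 m[φ2→X3] = [35, 31]
r11 m[φ3→X3] = [0, 3]
r11 m[φ3→X7] = [30, 26]
r11 m[φ4→X9] = [18, 15]
r11 m[φ4→X8] = [28, 22]
r11 m[X9→φ0] = [19, 19]
r11 m[X9→φ2] = [36, 27]
r11 m[X9→φ4] = [25, 22]
r11 m[X3→φ2] = [0, 3]
r11 m[X3→φ3] = [27, 23]
r11 m[X8→φ1] = [24, 18]
r11 m[X8→φ4] = [15, 15]
r11 m[X7→φ3] = [0, 0]
r11 m[X11→φ0] = [12, 16]
r11 m[X11→φ1] = [18, 19]
r12 m[φ0→X9] = [21, 15]
r12 m[φ0→X11] = [22, 23]
r12 m[φ1→X8] = [19, 19]
r12 m[φ1→X11] = [19, 23]
r12 m[φ2→X9] = [4, 7]
r12 m[φ2→X3] = [35, 31]
r12 m[φ3→X3] = [0, 3]
r12 m[φ3→X7] = [30, 26]
r12 m[φ4→X9] = [18, 15]
r12 m[φ4→X8] = [28, 22]
r12 m[X9→φ0] = [22, 22]
r12 m[X9→φ2] = [39, 30]
r12 m[X9→φ4] = [25, 22]
r12 m[X3→φ2] = [0, 3]
r12 m[X3→φ3] = [35, 31]
r12 m[X8→φ1] = [28, 22]
r12 m[X8→φ4] = [19, 19]
r12 m[X7→φ3] = [0, 0]
r12 m[X11→φ0] = [19, 23]
r12 m[X11→φ1] = [22, 23]
no fixed point within 12 rounds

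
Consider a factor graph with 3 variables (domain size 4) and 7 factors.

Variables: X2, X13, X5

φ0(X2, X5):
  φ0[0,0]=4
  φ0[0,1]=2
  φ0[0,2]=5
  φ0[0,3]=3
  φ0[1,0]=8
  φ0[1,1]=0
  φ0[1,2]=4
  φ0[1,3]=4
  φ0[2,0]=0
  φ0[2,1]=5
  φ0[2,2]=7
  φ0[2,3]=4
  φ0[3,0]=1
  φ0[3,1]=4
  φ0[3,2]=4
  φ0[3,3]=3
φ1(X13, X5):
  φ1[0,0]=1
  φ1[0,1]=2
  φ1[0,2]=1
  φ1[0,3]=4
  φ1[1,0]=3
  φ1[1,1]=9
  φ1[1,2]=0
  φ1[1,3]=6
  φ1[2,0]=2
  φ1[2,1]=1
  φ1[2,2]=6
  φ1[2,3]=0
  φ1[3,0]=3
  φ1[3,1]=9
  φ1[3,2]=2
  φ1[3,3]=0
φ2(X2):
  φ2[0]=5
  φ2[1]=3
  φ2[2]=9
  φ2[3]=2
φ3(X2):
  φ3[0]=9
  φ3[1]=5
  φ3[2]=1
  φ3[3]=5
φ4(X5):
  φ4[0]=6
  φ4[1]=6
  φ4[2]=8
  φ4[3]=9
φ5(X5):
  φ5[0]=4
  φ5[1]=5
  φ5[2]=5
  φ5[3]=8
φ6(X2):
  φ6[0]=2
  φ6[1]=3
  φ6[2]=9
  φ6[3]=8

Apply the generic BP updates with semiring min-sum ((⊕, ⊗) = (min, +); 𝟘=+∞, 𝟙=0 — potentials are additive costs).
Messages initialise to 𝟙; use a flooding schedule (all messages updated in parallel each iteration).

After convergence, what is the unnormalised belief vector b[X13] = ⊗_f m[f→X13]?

b[X13] = [24, 28, 23, 29]

init: all messages = 𝟙 over 4 values
r1 m[φ0→X2] = [2, 0, 0, 1]
r1 m[φ0→X5] = [0, 0, 4, 3]
r1 m[φ1→X13] = [1, 0, 0, 0]
r1 m[φ1→X5] = [1, 1, 0, 0]
r1 m[φ2→X2] = [5, 3, 9, 2]
r1 m[φ3→X2] = [9, 5, 1, 5]
r1 m[φ4→X5] = [6, 6, 8, 9]
r1 m[φ5→X5] = [4, 5, 5, 8]
r1 m[φ6→X2] = [2, 3, 9, 8]
r1 m[X2→φ0] = [0, 0, 0, 0]
r1 m[X2→φ2] = [0, 0, 0, 0]
r1 m[X2→φ3] = [0, 0, 0, 0]
r1 m[X2→φ6] = [0, 0, 0, 0]
r1 m[X13→φ1] = [0, 0, 0, 0]
r1 m[X5→φ0] = [0, 0, 0, 0]
r1 m[X5→φ1] = [0, 0, 0, 0]
r1 m[X5→φ4] = [0, 0, 0, 0]
r1 m[X5→φ5] = [0, 0, 0, 0]
r2 m[φ0→X2] = [2, 0, 0, 1]
r2 m[φ0→X5] = [0, 0, 4, 3]
r2 m[φ1→X13] = [1, 0, 0, 0]
r2 m[φ1→X5] = [1, 1, 0, 0]
r2 m[φ2→X2] = [5, 3, 9, 2]
r2 m[φ3→X2] = [9, 5, 1, 5]
r2 m[φ4→X5] = [6, 6, 8, 9]
r2 m[φ5→X5] = [4, 5, 5, 8]
r2 m[φ6→X2] = [2, 3, 9, 8]
r2 m[X2→φ0] = [16, 11, 19, 15]
r2 m[X2→φ2] = [13, 8, 10, 14]
r2 m[X2→φ3] = [9, 6, 18, 11]
r2 m[X2→φ6] = [16, 8, 10, 8]
r2 m[X13→φ1] = [0, 0, 0, 0]
r2 m[X5→φ0] = [11, 12, 13, 17]
r2 m[X5→φ1] = [10, 11, 17, 20]
r2 m[X5→φ4] = [5, 6, 9, 11]
r2 m[X5→φ5] = [7, 7, 12, 12]
r3 m[φ0→X2] = [14, 12, 11, 12]
r3 m[φ0→X5] = [16, 11, 15, 15]
r3 m[φ1→X13] = [11, 13, 12, 13]
r3 m[φ1→X5] = [1, 1, 0, 0]
r3 m[φ2→X2] = [5, 3, 9, 2]
r3 m[φ3→X2] = [9, 5, 1, 5]
r3 m[φ4→X5] = [6, 6, 8, 9]
r3 m[φ5→X5] = [4, 5, 5, 8]
r3 m[φ6→X2] = [2, 3, 9, 8]
r3 m[X2→φ0] = [16, 11, 19, 15]
r3 m[X2→φ2] = [13, 8, 10, 14]
r3 m[X2→φ3] = [9, 6, 18, 11]
r3 m[X2→φ6] = [16, 8, 10, 8]
r3 m[X13→φ1] = [0, 0, 0, 0]
r3 m[X5→φ0] = [11, 12, 13, 17]
r3 m[X5→φ1] = [10, 11, 17, 20]
r3 m[X5→φ4] = [5, 6, 9, 11]
r3 m[X5→φ5] = [7, 7, 12, 12]
r4 m[φ0→X2] = [14, 12, 11, 12]
r4 m[φ0→X5] = [16, 11, 15, 15]
r4 m[φ1→X13] = [11, 13, 12, 13]
r4 m[φ1→X5] = [1, 1, 0, 0]
r4 m[φ2→X2] = [5, 3, 9, 2]
r4 m[φ3→X2] = [9, 5, 1, 5]
r4 m[φ4→X5] = [6, 6, 8, 9]
r4 m[φ5→X5] = [4, 5, 5, 8]
r4 m[φ6→X2] = [2, 3, 9, 8]
r4 m[X2→φ0] = [16, 11, 19, 15]
r4 m[X2→φ2] = [25, 20, 21, 25]
r4 m[X2→φ3] = [21, 18, 29, 22]
r4 m[X2→φ6] = [28, 20, 21, 19]
r4 m[X13→φ1] = [0, 0, 0, 0]
r4 m[X5→φ0] = [11, 12, 13, 17]
r4 m[X5→φ1] = [26, 22, 28, 32]
r4 m[X5→φ4] = [21, 17, 20, 23]
r4 m[X5→φ5] = [23, 18, 23, 24]
r5 m[φ0→X2] = [14, 12, 11, 12]
r5 m[φ0→X5] = [16, 11, 15, 15]
r5 m[φ1→X13] = [24, 28, 23, 29]
r5 m[φ1→X5] = [1, 1, 0, 0]
r5 m[φ2→X2] = [5, 3, 9, 2]
r5 m[φ3→X2] = [9, 5, 1, 5]
r5 m[φ4→X5] = [6, 6, 8, 9]
r5 m[φ5→X5] = [4, 5, 5, 8]
r5 m[φ6→X2] = [2, 3, 9, 8]
r5 m[X2→φ0] = [16, 11, 19, 15]
r5 m[X2→φ2] = [25, 20, 21, 25]
r5 m[X2→φ3] = [21, 18, 29, 22]
r5 m[X2→φ6] = [28, 20, 21, 19]
r5 m[X13→φ1] = [0, 0, 0, 0]
r5 m[X5→φ0] = [11, 12, 13, 17]
r5 m[X5→φ1] = [26, 22, 28, 32]
r5 m[X5→φ4] = [21, 17, 20, 23]
r5 m[X5→φ5] = [23, 18, 23, 24]
r6 m[φ0→X2] = [14, 12, 11, 12]
r6 m[φ0→X5] = [16, 11, 15, 15]
r6 m[φ1→X13] = [24, 28, 23, 29]
r6 m[φ1→X5] = [1, 1, 0, 0]
r6 m[φ2→X2] = [5, 3, 9, 2]
r6 m[φ3→X2] = [9, 5, 1, 5]
r6 m[φ4→X5] = [6, 6, 8, 9]
r6 m[φ5→X5] = [4, 5, 5, 8]
r6 m[φ6→X2] = [2, 3, 9, 8]
r6 m[X2→φ0] = [16, 11, 19, 15]
r6 m[X2→φ2] = [25, 20, 21, 25]
r6 m[X2→φ3] = [21, 18, 29, 22]
r6 m[X2→φ6] = [28, 20, 21, 19]
r6 m[X13→φ1] = [0, 0, 0, 0]
r6 m[X5→φ0] = [11, 12, 13, 17]
r6 m[X5→φ1] = [26, 22, 28, 32]
r6 m[X5→φ4] = [21, 17, 20, 23]
r6 m[X5→φ5] = [23, 18, 23, 24]
fixed point reached at round 6
b[X13] = ⊗ incoming = [24, 28, 23, 29]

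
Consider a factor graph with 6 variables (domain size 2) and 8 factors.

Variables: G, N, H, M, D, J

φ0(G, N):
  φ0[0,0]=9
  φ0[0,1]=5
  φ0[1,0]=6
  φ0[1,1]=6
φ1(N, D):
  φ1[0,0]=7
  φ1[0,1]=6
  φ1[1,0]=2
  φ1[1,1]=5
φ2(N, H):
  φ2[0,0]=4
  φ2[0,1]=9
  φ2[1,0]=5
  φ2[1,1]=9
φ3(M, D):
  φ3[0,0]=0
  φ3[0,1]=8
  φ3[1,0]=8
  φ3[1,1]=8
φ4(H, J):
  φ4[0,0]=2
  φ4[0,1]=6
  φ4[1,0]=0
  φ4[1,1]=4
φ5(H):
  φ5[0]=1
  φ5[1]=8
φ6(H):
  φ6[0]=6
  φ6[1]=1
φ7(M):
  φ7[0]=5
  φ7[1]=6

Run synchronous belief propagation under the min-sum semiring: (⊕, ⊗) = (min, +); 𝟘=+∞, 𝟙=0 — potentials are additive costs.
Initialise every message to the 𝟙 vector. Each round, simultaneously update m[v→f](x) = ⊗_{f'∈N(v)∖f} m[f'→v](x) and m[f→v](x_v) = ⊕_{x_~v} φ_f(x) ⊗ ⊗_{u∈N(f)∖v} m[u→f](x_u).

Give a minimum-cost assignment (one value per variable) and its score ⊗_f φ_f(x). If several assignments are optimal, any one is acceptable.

assignment: (G=0, N=1, H=0, M=0, D=0, J=0); score = 26

init: all messages = 𝟙 over 2 values
r1 m[φ0→G] = [5, 6]
r1 m[φ0→N] = [6, 5]
r1 m[φ1→N] = [6, 2]
r1 m[φ1→D] = [2, 5]
r1 m[φ2→N] = [4, 5]
r1 m[φ2→H] = [4, 9]
r1 m[φ3→M] = [0, 8]
r1 m[φ3→D] = [0, 8]
r1 m[φ4→H] = [2, 0]
r1 m[φ4→J] = [0, 4]
r1 m[φ5→H] = [1, 8]
r1 m[φ6→H] = [6, 1]
r1 m[φ7→M] = [5, 6]
r1 m[G→φ0] = [0, 0]
r1 m[N→φ0] = [0, 0]
r1 m[N→φ1] = [0, 0]
r1 m[N→φ2] = [0, 0]
r1 m[H→φ2] = [0, 0]
r1 m[H→φ4] = [0, 0]
r1 m[H→φ5] = [0, 0]
r1 m[H→φ6] = [0, 0]
r1 m[M→φ3] = [0, 0]
r1 m[M→φ7] = [0, 0]
r1 m[D→φ1] = [0, 0]
r1 m[D→φ3] = [0, 0]
r1 m[J→φ4] = [0, 0]
r2 m[φ0→G] = [5, 6]
r2 m[φ0→N] = [6, 5]
r2 m[φ1→N] = [6, 2]
r2 m[φ1→D] = [2, 5]
r2 m[φ2→N] = [4, 5]
r2 m[φ2→H] = [4, 9]
r2 m[φ3→M] = [0, 8]
r2 m[φ3→D] = [0, 8]
r2 m[φ4→H] = [2, 0]
r2 m[φ4→J] = [0, 4]
r2 m[φ5→H] = [1, 8]
r2 m[φ6→H] = [6, 1]
r2 m[φ7→M] = [5, 6]
r2 m[G→φ0] = [0, 0]
r2 m[N→φ0] = [10, 7]
r2 m[N→φ1] = [10, 10]
r2 m[N→φ2] = [12, 7]
r2 m[H→φ2] = [9, 9]
r2 m[H→φ4] = [11, 18]
r2 m[H→φ5] = [12, 10]
r2 m[H→φ6] = [7, 17]
r2 m[M→φ3] = [5, 6]
r2 m[M→φ7] = [0, 8]
r2 m[D→φ1] = [0, 8]
r2 m[D→φ3] = [2, 5]
r2 m[J→φ4] = [0, 0]
r3 m[φ0→G] = [12, 13]
r3 m[φ0→N] = [6, 5]
r3 m[φ1→N] = [7, 2]
r3 m[φ1→D] = [12, 15]
r3 m[φ2→N] = [13, 14]
r3 m[φ2→H] = [12, 16]
r3 m[φ3→M] = [2, 10]
r3 m[φ3→D] = [5, 13]
r3 m[φ4→H] = [2, 0]
r3 m[φ4→J] = [13, 17]
r3 m[φ5→H] = [1, 8]
r3 m[φ6→H] = [6, 1]
r3 m[φ7→M] = [5, 6]
r3 m[G→φ0] = [0, 0]
r3 m[N→φ0] = [10, 7]
r3 m[N→φ1] = [10, 10]
r3 m[N→φ2] = [12, 7]
r3 m[H→φ2] = [9, 9]
r3 m[H→φ4] = [11, 18]
r3 m[H→φ5] = [12, 10]
r3 m[H→φ6] = [7, 17]
r3 m[M→φ3] = [5, 6]
r3 m[M→φ7] = [0, 8]
r3 m[D→φ1] = [0, 8]
r3 m[D→φ3] = [2, 5]
r3 m[J→φ4] = [0, 0]
r4 m[φ0→G] = [12, 13]
r4 m[φ0→N] = [6, 5]
r4 m[φ1→N] = [7, 2]
r4 m[φ1→D] = [12, 15]
r4 m[φ2→N] = [13, 14]
r4 m[φ2→H] = [12, 16]
r4 m[φ3→M] = [2, 10]
r4 m[φ3→D] = [5, 13]
r4 m[φ4→H] = [2, 0]
r4 m[φ4→J] = [13, 17]
r4 m[φ5→H] = [1, 8]
r4 m[φ6→H] = [6, 1]
r4 m[φ7→M] = [5, 6]
r4 m[G→φ0] = [0, 0]
r4 m[N→φ0] = [20, 16]
r4 m[N→φ1] = [19, 19]
r4 m[N→φ2] = [13, 7]
r4 m[H→φ2] = [9, 9]
r4 m[H→φ4] = [19, 25]
r4 m[H→φ5] = [20, 17]
r4 m[H→φ6] = [15, 24]
r4 m[M→φ3] = [5, 6]
r4 m[M→φ7] = [2, 10]
r4 m[D→φ1] = [5, 13]
r4 m[D→φ3] = [12, 15]
r4 m[J→φ4] = [0, 0]
r5 m[φ0→G] = [21, 22]
r5 m[φ0→N] = [6, 5]
r5 m[φ1→N] = [12, 7]
r5 m[φ1→D] = [21, 24]
r5 m[φ2→N] = [13, 14]
r5 m[φ2→H] = [12, 16]
r5 m[φ3→M] = [12, 20]
r5 m[φ3→D] = [5, 13]
r5 m[φ4→H] = [2, 0]
r5 m[φ4→J] = [21, 25]
r5 m[φ5→H] = [1, 8]
r5 m[φ6→H] = [6, 1]
r5 m[φ7→M] = [5, 6]
r5 m[G→φ0] = [0, 0]
r5 m[N→φ0] = [20, 16]
r5 m[N→φ1] = [19, 19]
r5 m[N→φ2] = [13, 7]
r5 m[H→φ2] = [9, 9]
r5 m[H→φ4] = [19, 25]
r5 m[H→φ5] = [20, 17]
r5 m[H→φ6] = [15, 24]
r5 m[M→φ3] = [5, 6]
r5 m[M→φ7] = [2, 10]
r5 m[D→φ1] = [5, 13]
r5 m[D→φ3] = [12, 15]
r5 m[J→φ4] = [0, 0]
r6 m[φ0→G] = [21, 22]
r6 m[φ0→N] = [6, 5]
r6 m[φ1→N] = [12, 7]
r6 m[φ1→D] = [21, 24]
r6 m[φ2→N] = [13, 14]
r6 m[φ2→H] = [12, 16]
r6 m[φ3→M] = [12, 20]
r6 m[φ3→D] = [5, 13]
r6 m[φ4→H] = [2, 0]
r6 m[φ4→J] = [21, 25]
r6 m[φ5→H] = [1, 8]
r6 m[φ6→H] = [6, 1]
r6 m[φ7→M] = [5, 6]
r6 m[G→φ0] = [0, 0]
r6 m[N→φ0] = [25, 21]
r6 m[N→φ1] = [19, 19]
r6 m[N→φ2] = [18, 12]
r6 m[H→φ2] = [9, 9]
r6 m[H→φ4] = [19, 25]
r6 m[H→φ5] = [20, 17]
r6 m[H→φ6] = [15, 24]
r6 m[M→φ3] = [5, 6]
r6 m[M→φ7] = [12, 20]
r6 m[D→φ1] = [5, 13]
r6 m[D→φ3] = [21, 24]
r6 m[J→φ4] = [0, 0]
r7 m[φ0→G] = [26, 27]
r7 m[φ0→N] = [6, 5]
r7 m[φ1→N] = [12, 7]
r7 m[φ1→D] = [21, 24]
r7 m[φ2→N] = [13, 14]
r7 m[φ2→H] = [17, 21]
r7 m[φ3→M] = [21, 29]
r7 m[φ3→D] = [5, 13]
r7 m[φ4→H] = [2, 0]
r7 m[φ4→J] = [21, 25]
r7 m[φ5→H] = [1, 8]
r7 m[φ6→H] = [6, 1]
r7 m[φ7→M] = [5, 6]
r7 m[G→φ0] = [0, 0]
r7 m[N→φ0] = [25, 21]
r7 m[N→φ1] = [19, 19]
r7 m[N→φ2] = [18, 12]
r7 m[H→φ2] = [9, 9]
r7 m[H→φ4] = [19, 25]
r7 m[H→φ5] = [20, 17]
r7 m[H→φ6] = [15, 24]
r7 m[M→φ3] = [5, 6]
r7 m[M→φ7] = [12, 20]
r7 m[D→φ1] = [5, 13]
r7 m[D→φ3] = [21, 24]
r7 m[J→φ4] = [0, 0]
r8 m[φ0→G] = [26, 27]
r8 m[φ0→N] = [6, 5]
r8 m[φ1→N] = [12, 7]
r8 m[φ1→D] = [21, 24]
r8 m[φ2→N] = [13, 14]
r8 m[φ2→H] = [17, 21]
r8 m[φ3→M] = [21, 29]
r8 m[φ3→D] = [5, 13]
r8 m[φ4→H] = [2, 0]
r8 m[φ4→J] = [21, 25]
r8 m[φ5→H] = [1, 8]
r8 m[φ6→H] = [6, 1]
r8 m[φ7→M] = [5, 6]
r8 m[G→φ0] = [0, 0]
r8 m[N→φ0] = [25, 21]
r8 m[N→φ1] = [19, 19]
r8 m[N→φ2] = [18, 12]
r8 m[H→φ2] = [9, 9]
r8 m[H→φ4] = [24, 30]
r8 m[H→φ5] = [25, 22]
r8 m[H→φ6] = [20, 29]
r8 m[M→φ3] = [5, 6]
r8 m[M→φ7] = [21, 29]
r8 m[D→φ1] = [5, 13]
r8 m[D→φ3] = [21, 24]
r8 m[J→φ4] = [0, 0]
r9 m[φ0→G] = [26, 27]
r9 m[φ0→N] = [6, 5]
r9 m[φ1→N] = [12, 7]
r9 m[φ1→D] = [21, 24]
r9 m[φ2→N] = [13, 14]
r9 m[φ2→H] = [17, 21]
r9 m[φ3→M] = [21, 29]
r9 m[φ3→D] = [5, 13]
r9 m[φ4→H] = [2, 0]
r9 m[φ4→J] = [26, 30]
r9 m[φ5→H] = [1, 8]
r9 m[φ6→H] = [6, 1]
r9 m[φ7→M] = [5, 6]
r9 m[G→φ0] = [0, 0]
r9 m[N→φ0] = [25, 21]
r9 m[N→φ1] = [19, 19]
r9 m[N→φ2] = [18, 12]
r9 m[H→φ2] = [9, 9]
r9 m[H→φ4] = [24, 30]
r9 m[H→φ5] = [25, 22]
r9 m[H→φ6] = [20, 29]
r9 m[M→φ3] = [5, 6]
r9 m[M→φ7] = [21, 29]
r9 m[D→φ1] = [5, 13]
r9 m[D→φ3] = [21, 24]
r9 m[J→φ4] = [0, 0]
r10 m[φ0→G] = [26, 27]
r10 m[φ0→N] = [6, 5]
r10 m[φ1→N] = [12, 7]
r10 m[φ1→D] = [21, 24]
r10 m[φ2→N] = [13, 14]
r10 m[φ2→H] = [17, 21]
r10 m[φ3→M] = [21, 29]
r10 m[φ3→D] = [5, 13]
r10 m[φ4→H] = [2, 0]
r10 m[φ4→J] = [26, 30]
r10 m[φ5→H] = [1, 8]
r10 m[φ6→H] = [6, 1]
r10 m[φ7→M] = [5, 6]
r10 m[G→φ0] = [0, 0]
r10 m[N→φ0] = [25, 21]
r10 m[N→φ1] = [19, 19]
r10 m[N→φ2] = [18, 12]
r10 m[H→φ2] = [9, 9]
r10 m[H→φ4] = [24, 30]
r10 m[H→φ5] = [25, 22]
r10 m[H→φ6] = [20, 29]
r10 m[M→φ3] = [5, 6]
r10 m[M→φ7] = [21, 29]
r10 m[D→φ1] = [5, 13]
r10 m[D→φ3] = [21, 24]
r10 m[J→φ4] = [0, 0]
fixed point reached at round 10
traceback from G: (G=0, N=1, H=0, M=0, D=0, J=0), score=26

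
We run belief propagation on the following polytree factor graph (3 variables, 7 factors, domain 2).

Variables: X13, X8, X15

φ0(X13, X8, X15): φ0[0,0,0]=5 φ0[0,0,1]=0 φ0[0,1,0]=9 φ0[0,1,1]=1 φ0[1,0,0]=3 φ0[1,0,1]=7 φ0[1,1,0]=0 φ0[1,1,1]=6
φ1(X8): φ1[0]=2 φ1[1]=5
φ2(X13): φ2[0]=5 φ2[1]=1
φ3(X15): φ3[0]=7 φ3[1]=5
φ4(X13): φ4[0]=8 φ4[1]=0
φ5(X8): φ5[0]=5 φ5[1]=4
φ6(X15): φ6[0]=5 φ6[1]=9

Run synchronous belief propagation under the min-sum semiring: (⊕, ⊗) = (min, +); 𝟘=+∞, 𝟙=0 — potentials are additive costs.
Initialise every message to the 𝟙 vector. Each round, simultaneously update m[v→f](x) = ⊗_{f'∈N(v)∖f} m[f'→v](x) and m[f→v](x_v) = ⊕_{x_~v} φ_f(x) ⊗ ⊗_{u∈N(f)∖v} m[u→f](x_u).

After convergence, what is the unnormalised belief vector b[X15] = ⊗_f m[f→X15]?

b[X15] = [22, 29]

init: all messages = 𝟙 over 2 values
r1 m[φ0→X13] = [0, 0]
r1 m[φ0→X8] = [0, 0]
r1 m[φ0→X15] = [0, 0]
r1 m[φ1→X8] = [2, 5]
r1 m[φ2→X13] = [5, 1]
r1 m[φ3→X15] = [7, 5]
r1 m[φ4→X13] = [8, 0]
r1 m[φ5→X8] = [5, 4]
r1 m[φ6→X15] = [5, 9]
r1 m[X13→φ0] = [0, 0]
r1 m[X13→φ2] = [0, 0]
r1 m[X13→φ4] = [0, 0]
r1 m[X8→φ0] = [0, 0]
r1 m[X8→φ1] = [0, 0]
r1 m[X8→φ5] = [0, 0]
r1 m[X15→φ0] = [0, 0]
r1 m[X15→φ3] = [0, 0]
r1 m[X15→φ6] = [0, 0]
r2 m[φ0→X13] = [0, 0]
r2 m[φ0→X8] = [0, 0]
r2 m[φ0→X15] = [0, 0]
r2 m[φ1→X8] = [2, 5]
r2 m[φ2→X13] = [5, 1]
r2 m[φ3→X15] = [7, 5]
r2 m[φ4→X13] = [8, 0]
r2 m[φ5→X8] = [5, 4]
r2 m[φ6→X15] = [5, 9]
r2 m[X13→φ0] = [13, 1]
r2 m[X13→φ2] = [8, 0]
r2 m[X13→φ4] = [5, 1]
r2 m[X8→φ0] = [7, 9]
r2 m[X8→φ1] = [5, 4]
r2 m[X8→φ5] = [2, 5]
r2 m[X15→φ0] = [12, 14]
r2 m[X15→φ3] = [5, 9]
r2 m[X15→φ6] = [7, 5]
r3 m[φ0→X13] = [21, 21]
r3 m[φ0→X8] = [16, 13]
r3 m[φ0→X15] = [10, 15]
r3 m[φ1→X8] = [2, 5]
r3 m[φ2→X13] = [5, 1]
r3 m[φ3→X15] = [7, 5]
r3 m[φ4→X13] = [8, 0]
r3 m[φ5→X8] = [5, 4]
r3 m[φ6→X15] = [5, 9]
r3 m[X13→φ0] = [13, 1]
r3 m[X13→φ2] = [8, 0]
r3 m[X13→φ4] = [5, 1]
r3 m[X8→φ0] = [7, 9]
r3 m[X8→φ1] = [5, 4]
r3 m[X8→φ5] = [2, 5]
r3 m[X15→φ0] = [12, 14]
r3 m[X15→φ3] = [5, 9]
r3 m[X15→φ6] = [7, 5]
r4 m[φ0→X13] = [21, 21]
r4 m[φ0→X8] = [16, 13]
r4 m[φ0→X15] = [10, 15]
r4 m[φ1→X8] = [2, 5]
r4 m[φ2→X13] = [5, 1]
r4 m[φ3→X15] = [7, 5]
r4 m[φ4→X13] = [8, 0]
r4 m[φ5→X8] = [5, 4]
r4 m[φ6→X15] = [5, 9]
r4 m[X13→φ0] = [13, 1]
r4 m[X13→φ2] = [29, 21]
r4 m[X13→φ4] = [26, 22]
r4 m[X8→φ0] = [7, 9]
r4 m[X8→φ1] = [21, 17]
r4 m[X8→φ5] = [18, 18]
r4 m[X15→φ0] = [12, 14]
r4 m[X15→φ3] = [15, 24]
r4 m[X15→φ6] = [17, 20]
r5 m[φ0→X13] = [21, 21]
r5 m[φ0→X8] = [16, 13]
r5 m[φ0→X15] = [10, 15]
r5 m[φ1→X8] = [2, 5]
r5 m[φ2→X13] = [5, 1]
r5 m[φ3→X15] = [7, 5]
r5 m[φ4→X13] = [8, 0]
r5 m[φ5→X8] = [5, 4]
r5 m[φ6→X15] = [5, 9]
r5 m[X13→φ0] = [13, 1]
r5 m[X13→φ2] = [29, 21]
r5 m[X13→φ4] = [26, 22]
r5 m[X8→φ0] = [7, 9]
r5 m[X8→φ1] = [21, 17]
r5 m[X8→φ5] = [18, 18]
r5 m[X15→φ0] = [12, 14]
r5 m[X15→φ3] = [15, 24]
r5 m[X15→φ6] = [17, 20]
fixed point reached at round 5
b[X15] = ⊗ incoming = [22, 29]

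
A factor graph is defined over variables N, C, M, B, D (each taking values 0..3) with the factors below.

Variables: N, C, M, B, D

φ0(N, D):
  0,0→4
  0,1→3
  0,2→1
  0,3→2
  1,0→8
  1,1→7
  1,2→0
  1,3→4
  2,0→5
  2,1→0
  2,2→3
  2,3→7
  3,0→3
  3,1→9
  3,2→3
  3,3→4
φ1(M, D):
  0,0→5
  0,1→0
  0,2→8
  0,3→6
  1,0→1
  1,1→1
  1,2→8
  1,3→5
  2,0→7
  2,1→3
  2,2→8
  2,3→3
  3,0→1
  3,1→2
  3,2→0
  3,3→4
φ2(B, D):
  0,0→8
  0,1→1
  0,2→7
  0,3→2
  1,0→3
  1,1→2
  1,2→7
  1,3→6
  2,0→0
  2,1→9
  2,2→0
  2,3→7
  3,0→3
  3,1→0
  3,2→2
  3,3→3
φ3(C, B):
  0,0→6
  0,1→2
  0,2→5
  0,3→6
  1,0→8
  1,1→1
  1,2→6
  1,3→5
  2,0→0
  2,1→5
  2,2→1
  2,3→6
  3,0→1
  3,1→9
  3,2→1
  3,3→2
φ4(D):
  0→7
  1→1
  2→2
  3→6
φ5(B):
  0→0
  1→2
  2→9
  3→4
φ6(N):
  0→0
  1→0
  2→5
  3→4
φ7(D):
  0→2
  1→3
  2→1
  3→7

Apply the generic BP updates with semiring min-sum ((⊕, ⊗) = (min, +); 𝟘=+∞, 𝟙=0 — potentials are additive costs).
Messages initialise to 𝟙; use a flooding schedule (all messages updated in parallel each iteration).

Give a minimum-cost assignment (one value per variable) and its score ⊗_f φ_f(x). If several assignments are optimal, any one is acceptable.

init: all messages = 𝟙 over 4 values
r1 m[φ0→N] = [1, 0, 0, 3]
r1 m[φ0→D] = [3, 0, 0, 2]
r1 m[φ1→M] = [0, 1, 3, 0]
r1 m[φ1→D] = [1, 0, 0, 3]
r1 m[φ2→B] = [1, 2, 0, 0]
r1 m[φ2→D] = [0, 0, 0, 2]
r1 m[φ3→C] = [2, 1, 0, 1]
r1 m[φ3→B] = [0, 1, 1, 2]
r1 m[φ4→D] = [7, 1, 2, 6]
r1 m[φ5→B] = [0, 2, 9, 4]
r1 m[φ6→N] = [0, 0, 5, 4]
r1 m[φ7→D] = [2, 3, 1, 7]
r1 m[N→φ0] = [0, 0, 0, 0]
r1 m[N→φ6] = [0, 0, 0, 0]
r1 m[C→φ3] = [0, 0, 0, 0]
r1 m[M→φ1] = [0, 0, 0, 0]
r1 m[B→φ2] = [0, 0, 0, 0]
r1 m[B→φ3] = [0, 0, 0, 0]
r1 m[B→φ5] = [0, 0, 0, 0]
r1 m[D→φ0] = [0, 0, 0, 0]
r1 m[D→φ1] = [0, 0, 0, 0]
r1 m[D→φ2] = [0, 0, 0, 0]
r1 m[D→φ4] = [0, 0, 0, 0]
r1 m[D→φ7] = [0, 0, 0, 0]
r2 m[φ0→N] = [1, 0, 0, 3]
r2 m[φ0→D] = [3, 0, 0, 2]
r2 m[φ1→M] = [0, 1, 3, 0]
r2 m[φ1→D] = [1, 0, 0, 3]
r2 m[φ2→B] = [1, 2, 0, 0]
r2 m[φ2→D] = [0, 0, 0, 2]
r2 m[φ3→C] = [2, 1, 0, 1]
r2 m[φ3→B] = [0, 1, 1, 2]
r2 m[φ4→D] = [7, 1, 2, 6]
r2 m[φ5→B] = [0, 2, 9, 4]
r2 m[φ6→N] = [0, 0, 5, 4]
r2 m[φ7→D] = [2, 3, 1, 7]
r2 m[N→φ0] = [0, 0, 5, 4]
r2 m[N→φ6] = [1, 0, 0, 3]
r2 m[C→φ3] = [0, 0, 0, 0]
r2 m[M→φ1] = [0, 0, 0, 0]
r2 m[B→φ2] = [0, 3, 10, 6]
r2 m[B→φ3] = [1, 4, 9, 4]
r2 m[B→φ5] = [1, 3, 1, 2]
r2 m[D→φ0] = [10, 4, 3, 18]
r2 m[D→φ1] = [12, 4, 3, 17]
r2 m[D→φ2] = [13, 4, 3, 18]
r2 m[D→φ4] = [6, 3, 1, 14]
r2 m[D→φ7] = [11, 1, 2, 13]
r3 m[φ0→N] = [4, 3, 4, 6]
r3 m[φ0→D] = [4, 3, 0, 2]
r3 m[φ1→M] = [4, 5, 7, 3]
r3 m[φ1→D] = [1, 0, 0, 3]
r3 m[φ2→B] = [5, 6, 3, 4]
r3 m[φ2→D] = [6, 1, 7, 2]
r3 m[φ3→C] = [6, 5, 1, 2]
r3 m[φ3→B] = [0, 1, 1, 2]
r3 m[φ4→D] = [7, 1, 2, 6]
r3 m[φ5→B] = [0, 2, 9, 4]
r3 m[φ6→N] = [0, 0, 5, 4]
r3 m[φ7→D] = [2, 3, 1, 7]
r3 m[N→φ0] = [0, 0, 5, 4]
r3 m[N→φ6] = [1, 0, 0, 3]
r3 m[C→φ3] = [0, 0, 0, 0]
r3 m[M→φ1] = [0, 0, 0, 0]
r3 m[B→φ2] = [0, 3, 10, 6]
r3 m[B→φ3] = [1, 4, 9, 4]
r3 m[B→φ5] = [1, 3, 1, 2]
r3 m[D→φ0] = [10, 4, 3, 18]
r3 m[D→φ1] = [12, 4, 3, 17]
r3 m[D→φ2] = [13, 4, 3, 18]
r3 m[D→φ4] = [6, 3, 1, 14]
r3 m[D→φ7] = [11, 1, 2, 13]
r4 m[φ0→N] = [4, 3, 4, 6]
r4 m[φ0→D] = [4, 3, 0, 2]
r4 m[φ1→M] = [4, 5, 7, 3]
r4 m[φ1→D] = [1, 0, 0, 3]
r4 m[φ2→B] = [5, 6, 3, 4]
r4 m[φ2→D] = [6, 1, 7, 2]
r4 m[φ3→C] = [6, 5, 1, 2]
r4 m[φ3→B] = [0, 1, 1, 2]
r4 m[φ4→D] = [7, 1, 2, 6]
r4 m[φ5→B] = [0, 2, 9, 4]
r4 m[φ6→N] = [0, 0, 5, 4]
r4 m[φ7→D] = [2, 3, 1, 7]
r4 m[N→φ0] = [0, 0, 5, 4]
r4 m[N→φ6] = [4, 3, 4, 6]
r4 m[C→φ3] = [0, 0, 0, 0]
r4 m[M→φ1] = [0, 0, 0, 0]
r4 m[B→φ2] = [0, 3, 10, 6]
r4 m[B→φ3] = [5, 8, 12, 8]
r4 m[B→φ5] = [5, 7, 4, 6]
r4 m[D→φ0] = [16, 5, 10, 18]
r4 m[D→φ1] = [19, 8, 10, 17]
r4 m[D→φ2] = [14, 7, 3, 18]
r4 m[D→φ4] = [13, 7, 8, 14]
r4 m[D→φ7] = [18, 5, 9, 13]
r5 m[φ0→N] = [8, 10, 5, 13]
r5 m[φ0→D] = [4, 3, 0, 2]
r5 m[φ1→M] = [8, 9, 11, 10]
r5 m[φ1→D] = [1, 0, 0, 3]
r5 m[φ2→B] = [8, 9, 3, 5]
r5 m[φ2→D] = [6, 1, 7, 2]
r5 m[φ3→C] = [10, 9, 5, 6]
r5 m[φ3→B] = [0, 1, 1, 2]
r5 m[φ4→D] = [7, 1, 2, 6]
r5 m[φ5→B] = [0, 2, 9, 4]
r5 m[φ6→N] = [0, 0, 5, 4]
r5 m[φ7→D] = [2, 3, 1, 7]
r5 m[N→φ0] = [0, 0, 5, 4]
r5 m[N→φ6] = [4, 3, 4, 6]
r5 m[C→φ3] = [0, 0, 0, 0]
r5 m[M→φ1] = [0, 0, 0, 0]
r5 m[B→φ2] = [0, 3, 10, 6]
r5 m[B→φ3] = [5, 8, 12, 8]
r5 m[B→φ5] = [5, 7, 4, 6]
r5 m[D→φ0] = [16, 5, 10, 18]
r5 m[D→φ1] = [19, 8, 10, 17]
r5 m[D→φ2] = [14, 7, 3, 18]
r5 m[D→φ4] = [13, 7, 8, 14]
r5 m[D→φ7] = [18, 5, 9, 13]
r6 m[φ0→N] = [8, 10, 5, 13]
r6 m[φ0→D] = [4, 3, 0, 2]
r6 m[φ1→M] = [8, 9, 11, 10]
r6 m[φ1→D] = [1, 0, 0, 3]
r6 m[φ2→B] = [8, 9, 3, 5]
r6 m[φ2→D] = [6, 1, 7, 2]
r6 m[φ3→C] = [10, 9, 5, 6]
r6 m[φ3→B] = [0, 1, 1, 2]
r6 m[φ4→D] = [7, 1, 2, 6]
r6 m[φ5→B] = [0, 2, 9, 4]
r6 m[φ6→N] = [0, 0, 5, 4]
r6 m[φ7→D] = [2, 3, 1, 7]
r6 m[N→φ0] = [0, 0, 5, 4]
r6 m[N→φ6] = [8, 10, 5, 13]
r6 m[C→φ3] = [0, 0, 0, 0]
r6 m[M→φ1] = [0, 0, 0, 0]
r6 m[B→φ2] = [0, 3, 10, 6]
r6 m[B→φ3] = [8, 11, 12, 9]
r6 m[B→φ5] = [8, 10, 4, 7]
r6 m[D→φ0] = [16, 5, 10, 18]
r6 m[D→φ1] = [19, 8, 10, 17]
r6 m[D→φ2] = [14, 7, 3, 18]
r6 m[D→φ4] = [13, 7, 8, 14]
r6 m[D→φ7] = [18, 5, 9, 13]
r7 m[φ0→N] = [8, 10, 5, 13]
r7 m[φ0→D] = [4, 3, 0, 2]
r7 m[φ1→M] = [8, 9, 11, 10]
r7 m[φ1→D] = [1, 0, 0, 3]
r7 m[φ2→B] = [8, 9, 3, 5]
r7 m[φ2→D] = [6, 1, 7, 2]
r7 m[φ3→C] = [13, 12, 8, 9]
r7 m[φ3→B] = [0, 1, 1, 2]
r7 m[φ4→D] = [7, 1, 2, 6]
r7 m[φ5→B] = [0, 2, 9, 4]
r7 m[φ6→N] = [0, 0, 5, 4]
r7 m[φ7→D] = [2, 3, 1, 7]
r7 m[N→φ0] = [0, 0, 5, 4]
r7 m[N→φ6] = [8, 10, 5, 13]
r7 m[C→φ3] = [0, 0, 0, 0]
r7 m[M→φ1] = [0, 0, 0, 0]
r7 m[B→φ2] = [0, 3, 10, 6]
r7 m[B→φ3] = [8, 11, 12, 9]
r7 m[B→φ5] = [8, 10, 4, 7]
r7 m[D→φ0] = [16, 5, 10, 18]
r7 m[D→φ1] = [19, 8, 10, 17]
r7 m[D→φ2] = [14, 7, 3, 18]
r7 m[D→φ4] = [13, 7, 8, 14]
r7 m[D→φ7] = [18, 5, 9, 13]
r8 m[φ0→N] = [8, 10, 5, 13]
r8 m[φ0→D] = [4, 3, 0, 2]
r8 m[φ1→M] = [8, 9, 11, 10]
r8 m[φ1→D] = [1, 0, 0, 3]
r8 m[φ2→B] = [8, 9, 3, 5]
r8 m[φ2→D] = [6, 1, 7, 2]
r8 m[φ3→C] = [13, 12, 8, 9]
r8 m[φ3→B] = [0, 1, 1, 2]
r8 m[φ4→D] = [7, 1, 2, 6]
r8 m[φ5→B] = [0, 2, 9, 4]
r8 m[φ6→N] = [0, 0, 5, 4]
r8 m[φ7→D] = [2, 3, 1, 7]
r8 m[N→φ0] = [0, 0, 5, 4]
r8 m[N→φ6] = [8, 10, 5, 13]
r8 m[C→φ3] = [0, 0, 0, 0]
r8 m[M→φ1] = [0, 0, 0, 0]
r8 m[B→φ2] = [0, 3, 10, 6]
r8 m[B→φ3] = [8, 11, 12, 9]
r8 m[B→φ5] = [8, 10, 4, 7]
r8 m[D→φ0] = [16, 5, 10, 18]
r8 m[D→φ1] = [19, 8, 10, 17]
r8 m[D→φ2] = [14, 7, 3, 18]
r8 m[D→φ4] = [13, 7, 8, 14]
r8 m[D→φ7] = [18, 5, 9, 13]
fixed point reached at round 8
traceback from N: (N=0, C=2, M=0, B=0, D=1), score=8

assignment: (N=0, C=2, M=0, B=0, D=1); score = 8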